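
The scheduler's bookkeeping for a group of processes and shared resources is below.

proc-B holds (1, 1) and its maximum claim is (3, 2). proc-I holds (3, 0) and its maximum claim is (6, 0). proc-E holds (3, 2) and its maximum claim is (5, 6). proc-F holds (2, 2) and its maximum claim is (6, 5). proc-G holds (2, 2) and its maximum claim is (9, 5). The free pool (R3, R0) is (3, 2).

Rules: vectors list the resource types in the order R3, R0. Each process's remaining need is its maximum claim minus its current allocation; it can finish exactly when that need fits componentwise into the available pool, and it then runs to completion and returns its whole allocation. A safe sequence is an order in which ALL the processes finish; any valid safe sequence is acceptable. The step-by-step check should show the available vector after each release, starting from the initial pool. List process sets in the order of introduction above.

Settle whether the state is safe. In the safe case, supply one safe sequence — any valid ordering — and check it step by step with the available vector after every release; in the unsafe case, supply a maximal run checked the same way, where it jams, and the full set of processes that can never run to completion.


SAFE, for example via the order proc-B, proc-F, proc-I, proc-G, proc-E.
Key observation: the first exact fit in this order is proc-F — it needs (4, 3) with (4, 3) free, meeting a requested resource to the last unit.
Step-by-step check:
  pool = (3, 2)
  run proc-B (needs (2, 1), free (3, 2)); after release of (1, 1) the pool is (4, 3)
  run proc-F (needs (4, 3), free (4, 3)); after release of (2, 2) the pool is (6, 5)
  run proc-I (needs (3, 0), free (6, 5)); after release of (3, 0) the pool is (9, 5)
  run proc-G (needs (7, 3), free (9, 5)); after release of (2, 2) the pool is (11, 7)
  run proc-E (needs (2, 4), free (11, 7)); after release of (3, 2) the pool is (14, 9)


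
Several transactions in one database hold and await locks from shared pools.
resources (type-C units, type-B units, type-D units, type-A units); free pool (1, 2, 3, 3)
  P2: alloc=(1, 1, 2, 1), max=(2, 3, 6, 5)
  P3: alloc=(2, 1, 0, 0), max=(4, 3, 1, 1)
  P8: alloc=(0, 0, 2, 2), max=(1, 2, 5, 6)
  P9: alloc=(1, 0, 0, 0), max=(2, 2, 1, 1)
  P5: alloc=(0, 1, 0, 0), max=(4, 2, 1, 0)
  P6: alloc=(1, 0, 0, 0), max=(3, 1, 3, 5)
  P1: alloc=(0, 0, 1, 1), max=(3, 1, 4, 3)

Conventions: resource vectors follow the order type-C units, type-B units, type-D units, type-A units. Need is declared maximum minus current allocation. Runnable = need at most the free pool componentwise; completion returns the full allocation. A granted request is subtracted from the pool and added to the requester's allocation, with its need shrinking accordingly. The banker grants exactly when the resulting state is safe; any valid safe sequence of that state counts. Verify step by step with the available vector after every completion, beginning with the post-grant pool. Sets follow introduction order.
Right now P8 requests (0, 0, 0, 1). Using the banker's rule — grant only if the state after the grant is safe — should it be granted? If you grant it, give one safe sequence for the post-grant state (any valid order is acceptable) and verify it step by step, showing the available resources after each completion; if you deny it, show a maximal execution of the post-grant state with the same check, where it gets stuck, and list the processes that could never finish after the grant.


GRANT. The post-grant state is safe; one safe sequence: P9, P3, P1, P8, P5, P6, P2.
Key observation: the grant leaves (1, 2, 3, 2) free — enough for P9, whose release restarts the cascade.
Check on the post-grant state, step by step:
  pool = (1, 2, 3, 2)
  run P9 (needs (1, 2, 1, 1), free (1, 2, 3, 2)); after release of (1, 0, 0, 0) the pool is (2, 2, 3, 2)
  run P3 (needs (2, 2, 1, 1), free (2, 2, 3, 2)); after release of (2, 1, 0, 0) the pool is (4, 3, 3, 2)
  run P1 (needs (3, 1, 3, 2), free (4, 3, 3, 2)); after release of (0, 0, 1, 1) the pool is (4, 3, 4, 3)
  run P8 (needs (1, 2, 3, 3), free (4, 3, 4, 3)); after release of (0, 0, 2, 3) the pool is (4, 3, 6, 6)
  run P5 (needs (4, 1, 1, 0), free (4, 3, 6, 6)); after release of (0, 1, 0, 0) the pool is (4, 4, 6, 6)
  run P6 (needs (2, 1, 3, 5), free (4, 4, 6, 6)); after release of (1, 0, 0, 0) the pool is (5, 4, 6, 6)
  run P2 (needs (1, 2, 4, 4), free (5, 4, 6, 6)); after release of (1, 1, 2, 1) the pool is (6, 5, 8, 7)


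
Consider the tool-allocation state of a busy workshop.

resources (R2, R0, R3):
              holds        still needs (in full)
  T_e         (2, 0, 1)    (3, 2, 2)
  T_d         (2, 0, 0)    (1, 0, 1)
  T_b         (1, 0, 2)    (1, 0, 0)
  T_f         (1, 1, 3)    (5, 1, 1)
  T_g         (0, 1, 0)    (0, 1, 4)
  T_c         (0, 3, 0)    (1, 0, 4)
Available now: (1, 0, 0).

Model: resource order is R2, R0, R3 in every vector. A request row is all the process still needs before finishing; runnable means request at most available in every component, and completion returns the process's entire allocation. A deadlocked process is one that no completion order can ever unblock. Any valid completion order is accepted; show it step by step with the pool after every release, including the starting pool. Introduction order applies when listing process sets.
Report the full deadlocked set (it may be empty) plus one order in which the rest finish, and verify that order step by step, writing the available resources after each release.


Deadlocked: T_e, T_f, T_g and T_c.
Key observation: after T_b, T_d the pool peaks at (4, 0, 2), and each blocked process is short somewhere: T_e on R0; T_f on R2, R0; T_g on R0, R3; T_c on R3.
A valid finishing order for the others: T_b, T_d. Check, step by step:
  pool = (1, 0, 0)
  run T_b (needs (1, 0, 0), free (1, 0, 0)); after release of (1, 0, 2) the pool is (2, 0, 2)
  run T_d (needs (1, 0, 1), free (2, 0, 2)); after release of (2, 0, 0) the pool is (4, 0, 2)
None of the blocked processes ever fits:
  T_e cannot run: need (3, 2, 2) vs free (4, 0, 2) (insufficient R0)
  T_f cannot run: need (5, 1, 1) vs free (4, 0, 2) (insufficient R2 and R0)
  T_g cannot run: need (0, 1, 4) vs free (4, 0, 2) (insufficient R0 and R3)
  T_c cannot run: need (1, 0, 4) vs free (4, 0, 2) (insufficient R3)


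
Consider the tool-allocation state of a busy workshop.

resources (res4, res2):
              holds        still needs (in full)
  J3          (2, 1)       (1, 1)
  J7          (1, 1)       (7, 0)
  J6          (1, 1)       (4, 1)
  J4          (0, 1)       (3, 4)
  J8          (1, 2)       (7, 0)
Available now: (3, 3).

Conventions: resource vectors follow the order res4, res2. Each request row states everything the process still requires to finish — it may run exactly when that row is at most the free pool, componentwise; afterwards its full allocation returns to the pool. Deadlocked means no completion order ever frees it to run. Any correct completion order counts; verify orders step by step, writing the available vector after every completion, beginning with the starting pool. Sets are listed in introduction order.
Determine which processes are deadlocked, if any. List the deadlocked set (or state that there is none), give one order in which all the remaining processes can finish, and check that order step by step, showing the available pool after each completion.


Deadlocked: J7 and J8.
Key observation: once J3, J4, J6 finish, the pool peaks at (6, 6) — and every remaining process still needs more res4 than that.
The rest can finish in the order J3, J4, J6. Check, step by step:
  pool = (3, 3)
  J3: need (1, 1) fits (3, 3); releases (2, 1), pool now (5, 4)
  J4: need (3, 4) fits (5, 4); releases (0, 1), pool now (5, 5)
  J6: need (4, 1) fits (5, 5); releases (1, 1), pool now (6, 6)
The stuck group stays short no matter what:
  J7 cannot run: need (7, 0) vs free (6, 6) (insufficient res4)
  J8 cannot run: need (7, 0) vs free (6, 6) (insufficient res4)


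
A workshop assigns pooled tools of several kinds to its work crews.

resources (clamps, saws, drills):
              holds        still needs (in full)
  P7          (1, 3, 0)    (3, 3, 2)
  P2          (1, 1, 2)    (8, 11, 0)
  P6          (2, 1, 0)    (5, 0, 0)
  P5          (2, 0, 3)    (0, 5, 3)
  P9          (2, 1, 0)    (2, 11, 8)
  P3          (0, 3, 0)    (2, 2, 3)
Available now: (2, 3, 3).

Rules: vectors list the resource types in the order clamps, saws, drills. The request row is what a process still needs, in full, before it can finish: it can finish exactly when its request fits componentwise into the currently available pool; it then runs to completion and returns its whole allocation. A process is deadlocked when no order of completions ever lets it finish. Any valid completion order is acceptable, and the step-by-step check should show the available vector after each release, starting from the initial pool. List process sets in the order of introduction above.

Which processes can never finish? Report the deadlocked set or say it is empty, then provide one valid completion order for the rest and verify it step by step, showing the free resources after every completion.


The deadlocked set is P2 and P9.
Key observation: the pool after P3, P5, P7, P6 is (7, 10, 6); every surviving request exceeds it in saws, so progress ends there.
One completion order for the rest: P3, P5, P7, P6. Step-by-step check:
  pool = (2, 3, 3)
  run P3 (needs (2, 2, 3), free (2, 3, 3)); after release of (0, 3, 0) the pool is (2, 6, 3)
  run P5 (needs (0, 5, 3), free (2, 6, 3)); after release of (2, 0, 3) the pool is (4, 6, 6)
  run P7 (needs (3, 3, 2), free (4, 6, 6)); after release of (1, 3, 0) the pool is (5, 9, 6)
  run P6 (needs (5, 0, 0), free (5, 9, 6)); after release of (2, 1, 0) the pool is (7, 10, 6)
The stuck group stays short no matter what:
  P2 still needs (8, 11, 0) but only (7, 10, 6) is free — short on clamps and saws
  P9 still needs (2, 11, 8) but only (7, 10, 6) is free — short on saws and drills


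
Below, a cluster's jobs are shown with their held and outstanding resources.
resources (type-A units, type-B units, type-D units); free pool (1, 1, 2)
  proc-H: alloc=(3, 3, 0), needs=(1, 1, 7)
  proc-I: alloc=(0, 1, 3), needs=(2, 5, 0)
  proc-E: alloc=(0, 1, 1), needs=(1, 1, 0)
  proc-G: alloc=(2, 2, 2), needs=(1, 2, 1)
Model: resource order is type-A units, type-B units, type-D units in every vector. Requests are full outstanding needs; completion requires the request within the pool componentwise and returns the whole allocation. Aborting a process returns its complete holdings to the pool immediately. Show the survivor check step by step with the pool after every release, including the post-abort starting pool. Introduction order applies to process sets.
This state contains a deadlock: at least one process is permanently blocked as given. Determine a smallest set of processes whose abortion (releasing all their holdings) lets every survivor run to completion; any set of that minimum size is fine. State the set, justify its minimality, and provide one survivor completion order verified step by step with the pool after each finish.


Minimum abort set: proc-H.
Key observation: proc-I was stuck for good until proc-H gave back (3, 3, 0); in the order shown it finishes at step 3.
Minimality: the empty abort set fails — the state is deadlocked as it stands.
Survivors finish in the order: proc-E, proc-G, proc-I. Check, step by step (pool after the aborts first):
  pool = (4, 4, 2)
  run proc-E (needs (1, 1, 0), free (4, 4, 2)); after release of (0, 1, 1) the pool is (4, 5, 3)
  run proc-G (needs (1, 2, 1), free (4, 5, 3)); after release of (2, 2, 2) the pool is (6, 7, 5)
  run proc-I (needs (2, 5, 0), free (6, 7, 5)); after release of (0, 1, 3) the pool is (6, 8, 8)


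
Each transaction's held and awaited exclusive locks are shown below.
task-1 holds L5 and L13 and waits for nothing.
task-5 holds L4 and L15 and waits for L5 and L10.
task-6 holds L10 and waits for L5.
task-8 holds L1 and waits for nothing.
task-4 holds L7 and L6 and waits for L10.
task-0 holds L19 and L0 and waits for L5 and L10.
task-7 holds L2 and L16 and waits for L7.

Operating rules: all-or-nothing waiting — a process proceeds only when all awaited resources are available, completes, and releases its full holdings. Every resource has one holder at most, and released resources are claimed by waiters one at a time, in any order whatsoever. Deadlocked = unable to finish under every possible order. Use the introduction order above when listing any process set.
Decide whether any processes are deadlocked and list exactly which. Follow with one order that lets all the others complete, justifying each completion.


Nothing here is deadlocked.
Key observation: no waiting chain loops back on itself — every chain ends at a process that waits on nothing, so everyone eventually runs.
A valid finishing order for the others: task-1, task-6, task-4, task-0, task-5, task-8, task-7.
Verifying each step:
  task-1 waits on nothing -> runs at once and releases L5 and L13
  task-6 waits on L5 — all released -> runs and releases L10
  task-4 waits on L10 — all released -> runs and releases L7 and L6
  task-0 waits on L5 and L10 — all released -> runs and releases L19 and L0
  task-5 waits on L5 and L10 — all released -> runs and releases L4 and L15
  task-8 waits on nothing -> runs at once and releases L1
  task-7 waits on L7 — all released -> runs and releases L2 and L16


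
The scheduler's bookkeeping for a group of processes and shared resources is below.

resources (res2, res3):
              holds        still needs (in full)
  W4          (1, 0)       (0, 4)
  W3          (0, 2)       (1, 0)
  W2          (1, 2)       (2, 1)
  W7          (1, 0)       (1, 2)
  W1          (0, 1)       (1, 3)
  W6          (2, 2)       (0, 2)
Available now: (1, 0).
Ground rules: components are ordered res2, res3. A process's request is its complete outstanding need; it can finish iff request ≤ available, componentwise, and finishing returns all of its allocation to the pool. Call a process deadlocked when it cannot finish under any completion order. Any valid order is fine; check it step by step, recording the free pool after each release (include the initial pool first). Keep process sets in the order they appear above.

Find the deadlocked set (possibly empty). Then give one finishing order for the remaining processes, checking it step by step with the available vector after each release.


The deadlocked set is empty.
Key observation: W3 can run right away; the returned allocation unlocks the remaining processes in turn.
A valid finishing order for the others: W3, W7, W6, W2, W4, W1. Step-by-step check:
  pool = (1, 0)
  W3 needs (1, 0) <= (1, 0) -> finishes; pool += (0, 2) = (1, 2)
  W7 needs (1, 2) <= (1, 2) -> finishes; pool += (1, 0) = (2, 2)
  W6 needs (0, 2) <= (2, 2) -> finishes; pool += (2, 2) = (4, 4)
  W2 needs (2, 1) <= (4, 4) -> finishes; pool += (1, 2) = (5, 6)
  W4 needs (0, 4) <= (5, 6) -> finishes; pool += (1, 0) = (6, 6)
  W1 needs (1, 3) <= (6, 6) -> finishes; pool += (0, 1) = (6, 7)


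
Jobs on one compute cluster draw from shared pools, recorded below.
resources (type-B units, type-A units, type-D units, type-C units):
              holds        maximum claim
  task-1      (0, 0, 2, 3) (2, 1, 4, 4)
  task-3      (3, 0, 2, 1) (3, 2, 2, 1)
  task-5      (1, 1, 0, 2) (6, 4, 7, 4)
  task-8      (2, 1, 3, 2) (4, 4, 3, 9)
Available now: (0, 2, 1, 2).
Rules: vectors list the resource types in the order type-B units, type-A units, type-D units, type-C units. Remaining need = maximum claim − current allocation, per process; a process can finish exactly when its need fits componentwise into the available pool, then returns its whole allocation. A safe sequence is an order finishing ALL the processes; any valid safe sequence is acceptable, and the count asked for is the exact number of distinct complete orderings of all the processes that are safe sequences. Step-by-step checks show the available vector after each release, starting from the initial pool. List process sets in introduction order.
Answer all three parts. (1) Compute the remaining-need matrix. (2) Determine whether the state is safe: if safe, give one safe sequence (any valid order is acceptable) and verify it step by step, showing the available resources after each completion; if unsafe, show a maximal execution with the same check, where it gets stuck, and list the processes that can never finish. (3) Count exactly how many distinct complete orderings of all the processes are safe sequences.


(1) Remaining need (order type-B units, type-A units, type-D units, type-C units):
  task-1: (2, 1, 2, 1)
  task-3: (0, 2, 0, 0)
  task-5: (5, 3, 7, 2)
  task-8: (2, 3, 0, 7)
(2) UNSAFE — no complete ordering exists.
Key observation: the pool after task-3, task-1 is (3, 2, 5, 6); every surviving request exceeds it in type-A units, so progress ends there.
Going as far as possible: task-3, task-1; after that, nothing fits. Check, step by step:
  pool = (0, 2, 1, 2)
  run task-3 (needs (0, 2, 0, 0), free (0, 2, 1, 2)); after release of (3, 0, 2, 1) the pool is (3, 2, 3, 3)
  run task-1 (needs (2, 1, 2, 1), free (3, 2, 3, 3)); after release of (0, 0, 2, 3) the pool is (3, 2, 5, 6)
  task-5 still needs (5, 3, 7, 2) but only (3, 2, 5, 6) is free — short on type-B units, type-A units and type-D units
  task-8 still needs (2, 3, 0, 7) but only (3, 2, 5, 6) is free — short on type-A units and type-C units
Permanently blocked: task-5 and task-8.
(3) Precisely 0 of the possible complete orderings are safe sequences.


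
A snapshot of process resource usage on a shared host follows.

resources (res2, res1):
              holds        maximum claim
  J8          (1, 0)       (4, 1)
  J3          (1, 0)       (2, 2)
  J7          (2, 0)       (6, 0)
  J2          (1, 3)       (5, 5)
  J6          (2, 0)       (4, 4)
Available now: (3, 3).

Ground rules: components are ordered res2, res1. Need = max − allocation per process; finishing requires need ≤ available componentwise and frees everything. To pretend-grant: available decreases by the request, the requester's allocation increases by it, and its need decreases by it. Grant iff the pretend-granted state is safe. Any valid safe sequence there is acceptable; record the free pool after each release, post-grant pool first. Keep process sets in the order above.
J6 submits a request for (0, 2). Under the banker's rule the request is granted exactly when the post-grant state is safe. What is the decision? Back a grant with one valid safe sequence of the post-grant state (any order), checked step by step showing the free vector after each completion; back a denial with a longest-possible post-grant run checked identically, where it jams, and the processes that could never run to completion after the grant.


DENY: after the grant no complete ordering would exist.
Key observation: once J8, J7 finish, the pool peaks at (6, 1) — and every remaining process still needs more res1 than that.
After a pretend grant, a maximal execution: J8, J7 — then nothing else fits. Check, step by step:
  pool = (3, 1)
  J8: need (3, 1) fits (3, 1); releases (1, 0), pool now (4, 1)
  J7: need (4, 0) fits (4, 1); releases (2, 0), pool now (6, 1)
  J3 still needs (1, 2) but only (6, 1) is free — short on res1
  J2 still needs (4, 2) but only (6, 1) is free — short on res1
  J6 still needs (2, 2) but only (6, 1) is free — short on res1
Processes that could never finish after the grant: J3, J2 and J6.


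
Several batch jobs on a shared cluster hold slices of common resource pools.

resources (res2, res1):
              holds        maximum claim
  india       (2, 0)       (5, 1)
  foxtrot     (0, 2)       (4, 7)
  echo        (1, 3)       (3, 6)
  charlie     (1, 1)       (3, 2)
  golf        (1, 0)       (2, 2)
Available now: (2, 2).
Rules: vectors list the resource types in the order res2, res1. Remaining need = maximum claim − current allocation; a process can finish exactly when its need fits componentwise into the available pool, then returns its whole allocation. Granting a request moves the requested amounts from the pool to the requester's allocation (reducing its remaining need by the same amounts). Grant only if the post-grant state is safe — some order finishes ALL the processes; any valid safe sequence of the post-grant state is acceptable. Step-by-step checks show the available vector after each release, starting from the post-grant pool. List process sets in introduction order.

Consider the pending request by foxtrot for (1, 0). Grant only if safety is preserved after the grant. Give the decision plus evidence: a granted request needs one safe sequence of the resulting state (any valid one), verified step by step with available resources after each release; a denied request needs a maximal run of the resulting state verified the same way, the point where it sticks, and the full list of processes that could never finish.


GRANT — the state after the grant stays safe, e.g. via golf, charlie, echo, india, foxtrot.
Key observation: after the grant the pool drops to (1, 2), which still lets golf finish first and unwind the rest.
Check on the post-grant state, step by step:
  pool = (1, 2)
  run golf (needs (1, 2), free (1, 2)); after release of (1, 0) the pool is (2, 2)
  run charlie (needs (2, 1), free (2, 2)); after release of (1, 1) the pool is (3, 3)
  run echo (needs (2, 3), free (3, 3)); after release of (1, 3) the pool is (4, 6)
  run india (needs (3, 1), free (4, 6)); after release of (2, 0) the pool is (6, 6)
  run foxtrot (needs (3, 5), free (6, 6)); after release of (1, 2) the pool is (7, 8)


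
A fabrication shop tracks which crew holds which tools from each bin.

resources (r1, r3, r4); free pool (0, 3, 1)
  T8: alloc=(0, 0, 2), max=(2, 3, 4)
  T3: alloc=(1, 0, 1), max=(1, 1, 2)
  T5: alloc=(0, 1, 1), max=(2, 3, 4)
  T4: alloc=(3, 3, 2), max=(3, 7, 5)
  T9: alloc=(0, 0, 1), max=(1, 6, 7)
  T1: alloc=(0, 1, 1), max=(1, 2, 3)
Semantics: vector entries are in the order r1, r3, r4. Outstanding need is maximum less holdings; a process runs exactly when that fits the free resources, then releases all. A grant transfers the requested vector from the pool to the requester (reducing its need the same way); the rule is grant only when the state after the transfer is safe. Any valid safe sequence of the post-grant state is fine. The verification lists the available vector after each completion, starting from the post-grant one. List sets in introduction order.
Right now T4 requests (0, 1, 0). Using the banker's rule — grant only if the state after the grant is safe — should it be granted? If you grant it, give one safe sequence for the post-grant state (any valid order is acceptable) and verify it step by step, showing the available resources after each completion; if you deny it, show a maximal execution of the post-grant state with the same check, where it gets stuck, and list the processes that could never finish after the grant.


GRANT: granting preserves safety; a valid post-grant sequence is T3, T1, T4, T5, T9, T8.
Key observation: with (0, 2, 1) left after the transfer, T3 can run at once — the state stays safe.
Step-by-step check of the post-grant state:
  pool = (0, 2, 1)
  T3: need (0, 1, 1) fits (0, 2, 1); releases (1, 0, 1), pool now (1, 2, 2)
  T1: need (1, 1, 2) fits (1, 2, 2); releases (0, 1, 1), pool now (1, 3, 3)
  T4: need (0, 3, 3) fits (1, 3, 3); releases (3, 4, 2), pool now (4, 7, 5)
  T5: need (2, 2, 3) fits (4, 7, 5); releases (0, 1, 1), pool now (4, 8, 6)
  T9: need (1, 6, 6) fits (4, 8, 6); releases (0, 0, 1), pool now (4, 8, 7)
  T8: need (2, 3, 2) fits (4, 8, 7); releases (0, 0, 2), pool now (4, 8, 9)


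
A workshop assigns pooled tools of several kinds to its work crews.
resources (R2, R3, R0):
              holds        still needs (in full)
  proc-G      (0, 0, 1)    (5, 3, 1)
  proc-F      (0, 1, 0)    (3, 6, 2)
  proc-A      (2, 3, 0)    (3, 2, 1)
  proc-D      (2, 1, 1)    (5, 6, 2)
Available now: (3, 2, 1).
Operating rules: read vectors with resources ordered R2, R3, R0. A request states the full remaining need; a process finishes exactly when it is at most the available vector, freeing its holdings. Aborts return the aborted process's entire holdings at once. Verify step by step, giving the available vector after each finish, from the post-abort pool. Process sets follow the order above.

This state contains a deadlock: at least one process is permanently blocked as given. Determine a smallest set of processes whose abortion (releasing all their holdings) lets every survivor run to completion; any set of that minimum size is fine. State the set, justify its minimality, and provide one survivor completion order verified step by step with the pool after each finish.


Abort proc-F.
Key observation: proc-D had no path to completion before; after the abort of proc-F ((0, 1, 0) returned), step 3 is where it fits.
No smaller set exists: with zero aborts the deadlock remains.
Survivors finish in the order: proc-A, proc-G, proc-D. Step-by-step check (pool after the aborts first):
  pool = (3, 3, 1)
  run proc-A (needs (3, 2, 1), free (3, 3, 1)); after release of (2, 3, 0) the pool is (5, 6, 1)
  run proc-G (needs (5, 3, 1), free (5, 6, 1)); after release of (0, 0, 1) the pool is (5, 6, 2)
  run proc-D (needs (5, 6, 2), free (5, 6, 2)); after release of (2, 1, 1) the pool is (7, 7, 3)


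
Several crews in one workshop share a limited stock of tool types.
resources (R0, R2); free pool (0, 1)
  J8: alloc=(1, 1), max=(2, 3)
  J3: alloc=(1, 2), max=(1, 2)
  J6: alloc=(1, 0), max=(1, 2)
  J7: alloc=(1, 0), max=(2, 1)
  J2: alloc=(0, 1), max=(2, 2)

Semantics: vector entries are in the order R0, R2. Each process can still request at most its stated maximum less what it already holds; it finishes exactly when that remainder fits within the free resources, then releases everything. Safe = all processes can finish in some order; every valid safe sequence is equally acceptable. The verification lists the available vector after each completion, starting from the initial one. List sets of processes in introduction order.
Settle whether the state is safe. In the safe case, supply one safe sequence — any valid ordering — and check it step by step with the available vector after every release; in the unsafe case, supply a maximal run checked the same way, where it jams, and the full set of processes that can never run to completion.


SAFE — a valid safe sequence is J3, J7, J8, J6, J2.
Key observation: the first exact fit in this order is J7 — it needs (1, 1) with (1, 3) free, meeting a requested resource to the last unit.
Check, step by step:
  pool = (0, 1)
  J3 needs (0, 0) <= (0, 1) -> finishes; pool += (1, 2) = (1, 3)
  J7 needs (1, 1) <= (1, 3) -> finishes; pool += (1, 0) = (2, 3)
  J8 needs (1, 2) <= (2, 3) -> finishes; pool += (1, 1) = (3, 4)
  J6 needs (0, 2) <= (3, 4) -> finishes; pool += (1, 0) = (4, 4)
  J2 needs (2, 1) <= (4, 4) -> finishes; pool += (0, 1) = (4, 5)


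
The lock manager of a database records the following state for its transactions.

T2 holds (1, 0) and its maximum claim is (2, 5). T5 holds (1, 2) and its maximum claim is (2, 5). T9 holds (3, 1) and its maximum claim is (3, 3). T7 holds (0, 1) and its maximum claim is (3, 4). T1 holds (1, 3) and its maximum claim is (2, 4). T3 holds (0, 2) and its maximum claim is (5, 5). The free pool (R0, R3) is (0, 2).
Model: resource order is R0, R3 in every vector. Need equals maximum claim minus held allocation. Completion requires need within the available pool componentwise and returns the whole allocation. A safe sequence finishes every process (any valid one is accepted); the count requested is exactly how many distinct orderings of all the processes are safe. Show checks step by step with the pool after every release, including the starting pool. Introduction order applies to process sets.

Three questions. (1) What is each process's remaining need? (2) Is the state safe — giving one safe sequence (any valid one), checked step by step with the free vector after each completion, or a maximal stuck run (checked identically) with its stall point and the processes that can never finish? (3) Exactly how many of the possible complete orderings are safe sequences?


(1) Outstanding need per process (order R0, R3):
  T2: (1, 5)
  T5: (1, 3)
  T9: (0, 2)
  T7: (3, 3)
  T1: (1, 1)
  T3: (5, 3)
(2) SAFE, for example via the order T9, T7, T5, T2, T1, T3.
Key observation: T9 marks the first exact bind of the order: its need (0, 2) fits the free (0, 2) with zero slack on a requested resource.
Check, step by step:
  pool = (0, 2)
  run T9 (needs (0, 2), free (0, 2)); after release of (3, 1) the pool is (3, 3)
  run T7 (needs (3, 3), free (3, 3)); after release of (0, 1) the pool is (3, 4)
  run T5 (needs (1, 3), free (3, 4)); after release of (1, 2) the pool is (4, 6)
  run T2 (needs (1, 5), free (4, 6)); after release of (1, 0) the pool is (5, 6)
  run T1 (needs (1, 1), free (5, 6)); after release of (1, 3) the pool is (6, 9)
  run T3 (needs (5, 3), free (6, 9)); after release of (0, 2) the pool is (6, 11)
(3) Exactly 40 of the possible complete orderings are safe sequences.


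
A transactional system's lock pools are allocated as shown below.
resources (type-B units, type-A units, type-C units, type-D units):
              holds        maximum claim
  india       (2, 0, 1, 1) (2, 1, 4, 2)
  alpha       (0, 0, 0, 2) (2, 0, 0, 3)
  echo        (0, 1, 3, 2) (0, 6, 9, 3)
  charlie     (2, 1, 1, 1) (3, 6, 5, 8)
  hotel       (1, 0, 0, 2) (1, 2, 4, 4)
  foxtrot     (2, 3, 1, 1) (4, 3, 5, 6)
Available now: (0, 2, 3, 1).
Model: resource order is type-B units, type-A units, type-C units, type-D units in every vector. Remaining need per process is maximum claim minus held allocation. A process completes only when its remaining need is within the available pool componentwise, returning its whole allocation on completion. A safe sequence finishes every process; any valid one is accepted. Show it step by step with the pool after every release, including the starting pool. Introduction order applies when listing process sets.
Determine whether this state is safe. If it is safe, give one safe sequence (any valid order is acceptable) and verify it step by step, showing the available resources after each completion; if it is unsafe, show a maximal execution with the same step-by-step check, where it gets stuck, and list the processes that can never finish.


SAFE. One safe sequence: india, hotel, alpha, foxtrot, charlie, echo.
Key observation: the order's first zero-slack moment is india ((0, 1, 3, 1) needed, (0, 2, 3, 1) free — a requested resource with nothing to spare).
Walking it through:
  pool = (0, 2, 3, 1)
  india: need (0, 1, 3, 1) fits (0, 2, 3, 1); releases (2, 0, 1, 1), pool now (2, 2, 4, 2)
  hotel: need (0, 2, 4, 2) fits (2, 2, 4, 2); releases (1, 0, 0, 2), pool now (3, 2, 4, 4)
  alpha: need (2, 0, 0, 1) fits (3, 2, 4, 4); releases (0, 0, 0, 2), pool now (3, 2, 4, 6)
  foxtrot: need (2, 0, 4, 5) fits (3, 2, 4, 6); releases (2, 3, 1, 1), pool now (5, 5, 5, 7)
  charlie: need (1, 5, 4, 7) fits (5, 5, 5, 7); releases (2, 1, 1, 1), pool now (7, 6, 6, 8)
  echo: need (0, 5, 6, 1) fits (7, 6, 6, 8); releases (0, 1, 3, 2), pool now (7, 7, 9, 10)


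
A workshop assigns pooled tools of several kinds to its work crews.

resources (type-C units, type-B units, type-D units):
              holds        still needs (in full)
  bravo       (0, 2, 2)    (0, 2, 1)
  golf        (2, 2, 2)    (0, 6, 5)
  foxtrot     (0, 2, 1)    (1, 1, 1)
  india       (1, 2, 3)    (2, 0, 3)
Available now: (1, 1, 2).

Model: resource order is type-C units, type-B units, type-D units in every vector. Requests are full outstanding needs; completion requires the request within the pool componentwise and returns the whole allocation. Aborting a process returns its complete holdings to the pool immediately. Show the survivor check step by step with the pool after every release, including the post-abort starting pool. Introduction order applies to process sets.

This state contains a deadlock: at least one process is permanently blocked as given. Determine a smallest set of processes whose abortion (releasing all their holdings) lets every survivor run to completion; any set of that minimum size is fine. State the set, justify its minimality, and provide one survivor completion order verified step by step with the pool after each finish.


Abort golf.
Key observation: india could never have finished before the abort; with (2, 2, 2) returned by golf, it fits at step 3.
Why nothing smaller works: aborting no one leaves the state deadlocked as given.
One survivor order: bravo, foxtrot, india. Step-by-step check (post-abort pool first):
  pool = (3, 3, 4)
  bravo needs (0, 2, 1) <= (3, 3, 4) -> finishes; pool += (0, 2, 2) = (3, 5, 6)
  foxtrot needs (1, 1, 1) <= (3, 5, 6) -> finishes; pool += (0, 2, 1) = (3, 7, 7)
  india needs (2, 0, 3) <= (3, 7, 7) -> finishes; pool += (1, 2, 3) = (4, 9, 10)


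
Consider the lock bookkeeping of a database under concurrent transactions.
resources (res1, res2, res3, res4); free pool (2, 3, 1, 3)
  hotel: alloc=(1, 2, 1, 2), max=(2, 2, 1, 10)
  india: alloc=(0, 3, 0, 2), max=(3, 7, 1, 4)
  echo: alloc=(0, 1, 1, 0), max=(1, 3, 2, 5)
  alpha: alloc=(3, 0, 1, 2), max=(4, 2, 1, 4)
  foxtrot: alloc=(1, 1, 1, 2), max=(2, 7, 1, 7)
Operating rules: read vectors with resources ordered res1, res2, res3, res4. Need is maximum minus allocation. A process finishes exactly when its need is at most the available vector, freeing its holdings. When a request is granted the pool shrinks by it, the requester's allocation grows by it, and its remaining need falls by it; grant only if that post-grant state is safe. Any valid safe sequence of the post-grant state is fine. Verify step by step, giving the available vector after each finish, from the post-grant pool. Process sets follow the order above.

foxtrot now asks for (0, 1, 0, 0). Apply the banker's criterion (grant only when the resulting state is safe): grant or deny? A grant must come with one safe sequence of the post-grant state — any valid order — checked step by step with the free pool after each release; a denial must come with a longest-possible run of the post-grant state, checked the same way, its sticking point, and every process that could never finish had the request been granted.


DENY — the pretend-granted state is unsafe.
Key observation: after alpha, echo the pool peaks at (5, 3, 3, 5), and each blocked process is short somewhere: hotel on res4; india on res2; foxtrot on res2.
Pretend the grant happened; the run alpha, echo goes as far as possible. Check, step by step:
  pool = (2, 2, 1, 3)
  alpha needs (1, 2, 0, 2) <= (2, 2, 1, 3) -> finishes; pool += (3, 0, 1, 2) = (5, 2, 2, 5)
  echo needs (1, 2, 1, 5) <= (5, 2, 2, 5) -> finishes; pool += (0, 1, 1, 0) = (5, 3, 3, 5)
  blocked: hotel wants (1, 0, 0, 8), pool (5, 3, 3, 5) — not enough res4
  blocked: india wants (3, 4, 1, 2), pool (5, 3, 3, 5) — not enough res2
  blocked: foxtrot wants (1, 5, 0, 5), pool (5, 3, 3, 5) — not enough res2
Post-grant, the permanently blocked set is hotel, india and foxtrot.


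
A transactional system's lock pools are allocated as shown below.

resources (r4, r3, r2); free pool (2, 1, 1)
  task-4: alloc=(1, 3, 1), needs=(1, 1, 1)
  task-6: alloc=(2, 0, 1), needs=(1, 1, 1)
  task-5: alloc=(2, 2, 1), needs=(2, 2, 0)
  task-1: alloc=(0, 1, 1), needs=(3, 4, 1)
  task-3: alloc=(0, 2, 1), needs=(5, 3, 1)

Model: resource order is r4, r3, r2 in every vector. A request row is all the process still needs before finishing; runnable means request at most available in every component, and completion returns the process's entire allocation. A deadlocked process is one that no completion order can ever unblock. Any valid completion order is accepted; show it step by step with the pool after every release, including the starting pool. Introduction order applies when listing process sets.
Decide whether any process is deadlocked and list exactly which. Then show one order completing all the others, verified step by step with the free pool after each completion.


The deadlocked set is empty.
Key observation: starting with task-4, each completion frees enough for the next — no one is permanently blocked.
A valid finishing order for the others: task-4, task-1, task-6, task-5, task-3. Verifying each step:
  pool = (2, 1, 1)
  task-4 needs (1, 1, 1) <= (2, 1, 1) -> finishes; pool += (1, 3, 1) = (3, 4, 2)
  task-1 needs (3, 4, 1) <= (3, 4, 2) -> finishes; pool += (0, 1, 1) = (3, 5, 3)
  task-6 needs (1, 1, 1) <= (3, 5, 3) -> finishes; pool += (2, 0, 1) = (5, 5, 4)
  task-5 needs (2, 2, 0) <= (5, 5, 4) -> finishes; pool += (2, 2, 1) = (7, 7, 5)
  task-3 needs (5, 3, 1) <= (7, 7, 5) -> finishes; pool += (0, 2, 1) = (7, 9, 6)


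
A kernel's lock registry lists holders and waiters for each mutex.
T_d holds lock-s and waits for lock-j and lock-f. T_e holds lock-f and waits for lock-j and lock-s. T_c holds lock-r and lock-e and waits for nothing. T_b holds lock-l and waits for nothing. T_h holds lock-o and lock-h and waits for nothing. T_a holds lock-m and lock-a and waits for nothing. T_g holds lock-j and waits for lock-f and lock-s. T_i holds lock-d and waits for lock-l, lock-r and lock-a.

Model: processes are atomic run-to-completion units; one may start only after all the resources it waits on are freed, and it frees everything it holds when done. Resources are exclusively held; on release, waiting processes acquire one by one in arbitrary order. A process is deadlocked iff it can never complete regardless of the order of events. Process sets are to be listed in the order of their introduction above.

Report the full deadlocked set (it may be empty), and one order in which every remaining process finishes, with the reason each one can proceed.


The deadlocked set is T_d, T_e and T_g.
Key observation: the knot is the closed ring of waits T_d -> T_e -> T_d; T_g is caught in further circular waits.
The rest can finish in the order T_h, T_c, T_b, T_a, T_i.
Check, step by step:
  T_h: no waits; runs immediately, freeing lock-o and lock-h
  T_c: no waits; runs immediately, freeing lock-r and lock-e
  T_b: no waits; runs immediately, freeing lock-l
  T_a: no waits; runs immediately, freeing lock-m and lock-a
  T_i waits on lock-l, lock-r and lock-a — all released -> runs and releases lock-d


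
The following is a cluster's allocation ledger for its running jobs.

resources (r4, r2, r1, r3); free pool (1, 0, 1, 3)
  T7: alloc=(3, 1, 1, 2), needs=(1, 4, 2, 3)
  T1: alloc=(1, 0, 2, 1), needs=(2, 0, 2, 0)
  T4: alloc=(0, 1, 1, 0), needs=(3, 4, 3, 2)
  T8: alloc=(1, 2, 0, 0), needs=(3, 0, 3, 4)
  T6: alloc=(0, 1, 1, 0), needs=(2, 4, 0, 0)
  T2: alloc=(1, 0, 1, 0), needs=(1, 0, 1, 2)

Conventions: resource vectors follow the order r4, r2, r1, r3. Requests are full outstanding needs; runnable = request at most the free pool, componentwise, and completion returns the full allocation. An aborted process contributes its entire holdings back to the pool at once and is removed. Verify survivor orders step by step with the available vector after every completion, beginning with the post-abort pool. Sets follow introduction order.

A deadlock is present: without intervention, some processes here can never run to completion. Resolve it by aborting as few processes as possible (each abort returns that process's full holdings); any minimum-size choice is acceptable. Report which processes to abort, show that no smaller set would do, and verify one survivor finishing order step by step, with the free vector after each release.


Minimum abort set: T7 and T6.
Key observation: the returned (3, 2, 2, 2) from T7 and T6 is what brings T4 — unrunnable before, under any order — into play at step 2.
Minimality, checking each single-abort alternative: T7 alone leaves T4 blocked (short on r2); T1 alone leaves T7 blocked (short on r2); T4 alone leaves T7 blocked (short on r2); T8 alone leaves T7 blocked (short on r2); T6 alone leaves T7 blocked (short on r2); T2 alone leaves T7 blocked (short on r2).
One survivor order: T8, T4, T1, T2. Verifying each step (post-abort pool first):
  pool = (4, 2, 3, 5)
  run T8 (needs (3, 0, 3, 4), free (4, 2, 3, 5)); after release of (1, 2, 0, 0) the pool is (5, 4, 3, 5)
  run T4 (needs (3, 4, 3, 2), free (5, 4, 3, 5)); after release of (0, 1, 1, 0) the pool is (5, 5, 4, 5)
  run T1 (needs (2, 0, 2, 0), free (5, 5, 4, 5)); after release of (1, 0, 2, 1) the pool is (6, 5, 6, 6)
  run T2 (needs (1, 0, 1, 2), free (6, 5, 6, 6)); after release of (1, 0, 1, 0) the pool is (7, 5, 7, 6)
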